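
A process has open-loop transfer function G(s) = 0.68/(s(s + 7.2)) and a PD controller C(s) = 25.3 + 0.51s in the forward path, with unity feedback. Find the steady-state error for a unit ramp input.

0.419

The loop has one pole at the origin (type 1). Velocity error constant K_v = lim_{s→0} s·C(s)G(s) = 25.3·0.68/7.2 = 2.389.
Steady-state error to a unit ramp: e_ss = 1/K_v = 0.419.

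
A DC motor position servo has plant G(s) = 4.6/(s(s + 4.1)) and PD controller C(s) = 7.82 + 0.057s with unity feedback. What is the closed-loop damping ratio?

ζ = 0.364

Forward path: (7.82 + 0.057s)·4.6/(s(s+4.1)). The closed-loop characteristic equation is s² + (4.1 + 4.6·0.057)s + 4.6·7.82 = 0.
That is s² + 4.362s + 35.97 = 0, so ω_n = 5.998 rad/s and ζ = 4.362/(2·5.998) = 0.3637.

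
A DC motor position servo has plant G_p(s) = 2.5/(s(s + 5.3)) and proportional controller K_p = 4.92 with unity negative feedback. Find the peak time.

Closed-loop characteristic equation: s² + 5.3s + 12.3 = 0, so ω_n = 3.507 rad/s and ζ = 5.3/(2·3.507) = 0.7556.
Damped frequency ω_d = ω_n√(1−ζ²) = 2.297 rad/s, so peak time T_p = π/ω_d = 1.37 s.

T_p = 1.37 s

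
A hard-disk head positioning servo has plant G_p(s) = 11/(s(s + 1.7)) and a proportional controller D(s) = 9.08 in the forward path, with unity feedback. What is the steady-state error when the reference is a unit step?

0

The open loop D(s)G_p(s) has a pole at the origin (type 1), so the static position error constant is infinite and e_ss = 1/(1+∞) = 0.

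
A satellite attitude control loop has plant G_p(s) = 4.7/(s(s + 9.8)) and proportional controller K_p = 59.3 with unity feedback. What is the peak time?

Closed-loop characteristic equation: s² + 9.8s + 278.7 = 0, so ω_n = 16.69 rad/s and ζ = 9.8/(2·16.69) = 0.2935.
Damped frequency ω_d = ω_n√(1−ζ²) = 15.96 rad/s, so peak time T_p = π/ω_d = 0.197 s.

T_p = 0.197 s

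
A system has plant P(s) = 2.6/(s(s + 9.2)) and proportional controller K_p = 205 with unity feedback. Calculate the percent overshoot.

From 1 + K_pP(s) = 0: s² + 9.2s + 533 = 0 ⇒ ω_n = 23.09, ζ = 0.1992.
%OS = 100·exp(−πζ/√(1−ζ²)) = 100·exp(−π·0.1992/√0.9603) = 52.8%.

52.8%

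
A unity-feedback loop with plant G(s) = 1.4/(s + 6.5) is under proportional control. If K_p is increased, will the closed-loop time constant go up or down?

decrease

Closed-loop pole is at s = −(6.5+K_p·1.4); larger K_p moves it further left, so τ = 1/(6.5+K_p·1.4) decreases.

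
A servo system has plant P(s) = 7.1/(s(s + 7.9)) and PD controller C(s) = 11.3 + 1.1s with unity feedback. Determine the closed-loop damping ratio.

ζ = 0.877

Forward path: (11.3 + 1.1s)·7.1/(s(s+7.9)). The closed-loop characteristic equation is s² + (7.9 + 7.1·1.1)s + 7.1·11.3 = 0.
That is s² + 15.71s + 80.23 = 0, so ω_n = 8.957 rad/s and ζ = 15.71/(2·8.957) = 0.877.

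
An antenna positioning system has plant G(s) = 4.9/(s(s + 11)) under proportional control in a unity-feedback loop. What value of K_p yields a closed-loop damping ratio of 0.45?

K_p = 30.5

Closed-loop characteristic equation: s² + 11s + K_p·4.9 = 0.
So ω_n = √(4.9K_p) and 2ζω_n = 11, giving ζ = 11/(2√(4.9K_p)).
Setting ζ = 0.45: √(4.9K_p) = 11/(2·0.45) = 12.22, so K_p = 149.4/4.9 = 30.5.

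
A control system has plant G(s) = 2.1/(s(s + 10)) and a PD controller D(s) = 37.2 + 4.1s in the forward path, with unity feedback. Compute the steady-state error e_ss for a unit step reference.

0

The open loop D(s)G(s) has a pole at the origin (type 1), so the static position error constant is infinite and e_ss = 1/(1+∞) = 0.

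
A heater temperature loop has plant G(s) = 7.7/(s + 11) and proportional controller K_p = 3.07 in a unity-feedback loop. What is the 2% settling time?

Closed-loop transfer function: T(s) = K_p·G(s)/(1 + K_p·G(s)) = 23.64/(s + 11 + 23.64) = 23.64/(s + 34.64).
Time constant τ = 1/34.64 = 0.02887 s, so the 2% settling time is about 4τ = 0.115 s.

T_s ≈ 0.115 s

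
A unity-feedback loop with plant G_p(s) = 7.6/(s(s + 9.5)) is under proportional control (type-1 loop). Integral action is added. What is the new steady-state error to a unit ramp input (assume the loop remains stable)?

0

The integrator raises the loop to type 2, so K_v → ∞ and e_ss to a ramp is zero.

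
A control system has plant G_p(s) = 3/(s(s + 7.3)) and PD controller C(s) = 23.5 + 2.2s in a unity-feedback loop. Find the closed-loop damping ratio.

ζ = 0.828

Forward path: (23.5 + 2.2s)·3/(s(s+7.3)). The closed-loop characteristic equation is s² + (7.3 + 3·2.2)s + 3·23.5 = 0.
That is s² + 13.9s + 70.5 = 0, so ω_n = 8.396 rad/s and ζ = 13.9/(2·8.396) = 0.8277.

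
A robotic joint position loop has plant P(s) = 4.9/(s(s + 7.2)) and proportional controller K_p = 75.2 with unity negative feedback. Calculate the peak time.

T_p = 0.167 s

The closed-loop denominator s² + 7.2s + 368.5 gives ω_n = √368.5 = 19.2 and ζ = 7.2/(2ω_n) = 0.1875.
Damped frequency ω_d = ω_n√(1−ζ²) = 18.86 rad/s, so peak time T_p = π/ω_d = 0.167 s.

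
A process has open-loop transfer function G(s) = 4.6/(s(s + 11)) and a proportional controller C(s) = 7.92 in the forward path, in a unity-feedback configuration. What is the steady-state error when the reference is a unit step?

0

The open loop C(s)G(s) has a pole at the origin (type 1), so the static position error constant is infinite and e_ss = 1/(1+∞) = 0.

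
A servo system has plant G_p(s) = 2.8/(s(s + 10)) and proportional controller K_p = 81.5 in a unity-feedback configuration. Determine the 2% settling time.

The closed-loop denominator s² + 10s + 228.2 gives ω_n = √228.2 = 15.11 and ζ = 10/(2ω_n) = 0.331.
2% settling time T_s ≈ 4/(ζω_n) = 4/5 = 0.8 s.

T_s ≈ 0.8 s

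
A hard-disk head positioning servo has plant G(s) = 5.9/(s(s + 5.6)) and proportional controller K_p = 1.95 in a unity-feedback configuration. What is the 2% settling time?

From 1 + K_pG(s) = 0: s² + 5.6s + 11.51 = 0 ⇒ ω_n = 3.392, ζ = 0.8255.
2% settling time T_s ≈ 4/(ζω_n) = 4/2.8 = 1.43 s.

T_s ≈ 1.43 s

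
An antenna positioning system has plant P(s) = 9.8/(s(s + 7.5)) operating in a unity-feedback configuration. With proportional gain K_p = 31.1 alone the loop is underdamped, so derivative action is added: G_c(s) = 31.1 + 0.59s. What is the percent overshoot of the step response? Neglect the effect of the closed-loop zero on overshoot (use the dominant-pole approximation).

27.5%

Forward path: (31.1 + 0.59s)·9.8/(s(s+7.5)). The closed-loop characteristic equation is s² + (7.5 + 9.8·0.59)s + 9.8·31.1 = 0.
That is s² + 13.28s + 304.8 = 0, so ω_n = 17.46 rad/s and ζ = 13.28/(2·17.46) = 0.3804.
%OS = 100·exp(−πζ/√(1−ζ²)) = 27.5%.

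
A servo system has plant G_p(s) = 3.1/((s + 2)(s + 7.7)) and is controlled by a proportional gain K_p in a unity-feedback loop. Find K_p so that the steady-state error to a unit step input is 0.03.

The loop is type 0, so e_ss(step) = 1/(1 + K_pos) with K_pos = K_p·G_p(0).
G_p(0) = 0.2013. Require 1/(1 + K_p·0.2013) = 0.03, so 1 + 0.2013·K_p = 33.33.
K_p = (33.33 − 1)/0.2013 = 161.

K_p = 161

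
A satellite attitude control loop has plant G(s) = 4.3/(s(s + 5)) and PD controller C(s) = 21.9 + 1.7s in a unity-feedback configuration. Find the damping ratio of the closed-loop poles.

ζ = 0.634

Forward path: (21.9 + 1.7s)·4.3/(s(s+5)). The closed-loop characteristic equation is s² + (5 + 4.3·1.7)s + 4.3·21.9 = 0.
That is s² + 12.31s + 94.17 = 0, so ω_n = 9.704 rad/s and ζ = 12.31/(2·9.704) = 0.6343.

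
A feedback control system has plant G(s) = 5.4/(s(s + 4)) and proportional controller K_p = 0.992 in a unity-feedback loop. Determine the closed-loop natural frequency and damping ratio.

ω_n = 2.31 rad/s, ζ = 0.864

With unity feedback the closed-loop characteristic equation is s² + 4s + 0.992·5.4 = s² + 4s + 5.357 = 0.
Matching s² + 2ζω_n s + ω_n²: ω_n = √5.357 = 2.314 rad/s and 2ζω_n = 4, so ζ = 4/(2·2.314) = 0.864.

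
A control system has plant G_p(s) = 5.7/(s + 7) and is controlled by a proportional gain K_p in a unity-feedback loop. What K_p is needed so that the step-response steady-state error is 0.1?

The loop is type 0, so e_ss(step) = 1/(1 + K_pos) with K_pos = K_p·G_p(0).
G_p(0) = 0.8143. Require 1/(1 + K_p·0.8143) = 0.1, so 1 + 0.8143·K_p = 10.
K_p = (10 − 1)/0.8143 = 11.1.

K_p = 11.1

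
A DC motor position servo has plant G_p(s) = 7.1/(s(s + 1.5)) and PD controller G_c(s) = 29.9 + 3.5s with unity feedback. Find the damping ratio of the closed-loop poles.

ζ = 0.904

Forward path: (29.9 + 3.5s)·7.1/(s(s+1.5)). The closed-loop characteristic equation is s² + (1.5 + 7.1·3.5)s + 7.1·29.9 = 0.
That is s² + 26.35s + 212.3 = 0, so ω_n = 14.57 rad/s and ζ = 26.35/(2·14.57) = 0.9042.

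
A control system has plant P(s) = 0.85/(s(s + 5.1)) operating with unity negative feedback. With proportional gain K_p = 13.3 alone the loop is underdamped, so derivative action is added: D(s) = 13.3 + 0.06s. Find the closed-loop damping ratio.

Forward path: (13.3 + 0.06s)·0.85/(s(s+5.1)). The closed-loop characteristic equation is s² + (5.1 + 0.85·0.06)s + 0.85·13.3 = 0.
That is s² + 5.151s + 11.3 = 0, so ω_n = 3.362 rad/s and ζ = 5.151/(2·3.362) = 0.766.

ζ = 0.766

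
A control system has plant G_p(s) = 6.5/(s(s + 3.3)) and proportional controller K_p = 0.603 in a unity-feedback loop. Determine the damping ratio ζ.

ζ = 0.833

1 + K_p·G_p(s) = 0 gives s² + 3.3s + 3.919 = 0.
Matching s² + 2ζω_n s + ω_n²: ω_n = √3.919 = 1.98 rad/s and 2ζω_n = 3.3, so ζ = 3.3/(2·1.98) = 0.833.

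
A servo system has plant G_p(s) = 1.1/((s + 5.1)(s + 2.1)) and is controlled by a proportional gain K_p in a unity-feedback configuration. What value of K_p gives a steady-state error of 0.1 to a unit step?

The loop is type 0, so e_ss(step) = 1/(1 + K_pos) with K_pos = K_p·G_p(0).
G_p(0) = 0.1027. Require 1/(1 + K_p·0.1027) = 0.1, so 1 + 0.1027·K_p = 10.
K_p = (10 − 1)/0.1027 = 87.6.

K_p = 87.6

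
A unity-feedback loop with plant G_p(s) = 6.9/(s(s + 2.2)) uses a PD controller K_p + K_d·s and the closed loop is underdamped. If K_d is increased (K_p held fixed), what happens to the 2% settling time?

Characteristic equation s² + (2.2 + 6.9K_d)s + 6.9K_p = 0: raising K_d increases ζω_n = (2.2+6.9K_d)/2 while the loop stays underdamped, so T_s ≈ 4/(ζω_n) decreases.

decrease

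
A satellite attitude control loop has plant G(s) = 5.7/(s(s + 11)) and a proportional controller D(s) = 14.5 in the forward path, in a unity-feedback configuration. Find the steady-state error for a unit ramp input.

The loop has one pole at the origin (type 1). Velocity error constant K_v = lim_{s→0} s·D(s)G(s) = 14.5·5.7/11 = 7.514.
Steady-state error to a unit ramp: e_ss = 1/K_v = 0.133.

0.133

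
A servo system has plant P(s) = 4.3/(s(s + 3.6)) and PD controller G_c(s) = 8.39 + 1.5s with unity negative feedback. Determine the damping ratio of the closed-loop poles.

ζ = 0.837

Forward path: (8.39 + 1.5s)·4.3/(s(s+3.6)). The closed-loop characteristic equation is s² + (3.6 + 4.3·1.5)s + 4.3·8.39 = 0.
That is s² + 10.05s + 36.08 = 0, so ω_n = 6.006 rad/s and ζ = 10.05/(2·6.006) = 0.8366.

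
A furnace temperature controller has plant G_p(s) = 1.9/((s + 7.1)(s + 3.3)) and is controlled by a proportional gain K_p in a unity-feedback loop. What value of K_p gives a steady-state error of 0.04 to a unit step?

K_p = 296

For a type-0 loop with proportional control, e_ss = 1/(1 + K_p·G_p(0)).
G_p(0) = 0.08109. Require 1/(1 + K_p·0.08109) = 0.04, so 1 + 0.08109·K_p = 25.
K_p = (25 − 1)/0.08109 = 296.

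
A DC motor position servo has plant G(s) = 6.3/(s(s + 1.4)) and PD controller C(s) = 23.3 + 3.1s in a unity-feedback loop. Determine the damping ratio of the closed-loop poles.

Forward path: (23.3 + 3.1s)·6.3/(s(s+1.4)). The closed-loop characteristic equation is s² + (1.4 + 6.3·3.1)s + 6.3·23.3 = 0.
That is s² + 20.93s + 146.8 = 0, so ω_n = 12.12 rad/s and ζ = 20.93/(2·12.12) = 0.8638.

ζ = 0.864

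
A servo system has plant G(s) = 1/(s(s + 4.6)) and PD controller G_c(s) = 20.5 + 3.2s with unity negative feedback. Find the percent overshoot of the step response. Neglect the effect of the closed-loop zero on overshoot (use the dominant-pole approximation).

Forward path: (20.5 + 3.2s)·1/(s(s+4.6)). The closed-loop characteristic equation is s² + (4.6 + 1·3.2)s + 1·20.5 = 0.
That is s² + 7.8s + 20.5 = 0, so ω_n = 4.528 rad/s and ζ = 7.8/(2·4.528) = 0.8614.
%OS = 100·exp(−πζ/√(1−ζ²)) = 0.486%.

0.486%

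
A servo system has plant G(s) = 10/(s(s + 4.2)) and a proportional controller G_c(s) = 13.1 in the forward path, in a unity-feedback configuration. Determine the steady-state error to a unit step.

The open loop G_c(s)G(s) has a pole at the origin (type 1), so the static position error constant is infinite and e_ss = 1/(1+∞) = 0.

0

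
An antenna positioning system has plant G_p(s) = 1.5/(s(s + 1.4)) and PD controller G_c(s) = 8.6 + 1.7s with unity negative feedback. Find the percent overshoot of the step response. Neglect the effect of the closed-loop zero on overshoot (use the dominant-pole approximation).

Forward path: (8.6 + 1.7s)·1.5/(s(s+1.4)). The closed-loop characteristic equation is s² + (1.4 + 1.5·1.7)s + 1.5·8.6 = 0.
That is s² + 3.95s + 12.9 = 0, so ω_n = 3.592 rad/s and ζ = 3.95/(2·3.592) = 0.5499.
%OS = 100·exp(−πζ/√(1−ζ²)) = 12.6%.

12.6%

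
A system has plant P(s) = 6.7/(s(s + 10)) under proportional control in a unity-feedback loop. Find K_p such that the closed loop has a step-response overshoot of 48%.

K_p = 72.1

From %OS = 100·exp(−πζ/√(1−ζ²)) = 48%, ζ = −ln(0.48)/√(π²+ln²(0.48)) = 0.2275.
Characteristic equation s² + 10s + 6.7K_p = 0 gives ζ = 10/(2√(6.7K_p)).
Setting ζ = 0.2275: √(6.7K_p) = 10/(2·0.2275) = 21.98, so K_p = 483/6.7 = 72.1.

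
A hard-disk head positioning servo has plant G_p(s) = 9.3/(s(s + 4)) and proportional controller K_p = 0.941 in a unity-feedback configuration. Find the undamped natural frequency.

1 + K_p·G_p(s) = 0 gives s² + 4s + 8.751 = 0.
Matching s² + 2ζω_n s + ω_n²: ω_n = √8.751 = 2.958 rad/s and 2ζω_n = 4, so ζ = 4/(2·2.958) = 0.676.

ω_n = 2.96 rad/s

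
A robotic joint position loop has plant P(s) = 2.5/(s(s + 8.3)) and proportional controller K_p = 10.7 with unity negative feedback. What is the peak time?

T_p = 1.02 s

From 1 + K_pP(s) = 0: s² + 8.3s + 26.75 = 0 ⇒ ω_n = 5.172, ζ = 0.8024.
Damped frequency ω_d = ω_n√(1−ζ²) = 3.087 rad/s, so peak time T_p = π/ω_d = 1.02 s.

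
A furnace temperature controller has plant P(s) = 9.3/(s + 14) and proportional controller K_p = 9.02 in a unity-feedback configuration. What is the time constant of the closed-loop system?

τ = 0.0102 s

Closed-loop transfer function: T(s) = K_p·P(s)/(1 + K_p·P(s)) = 83.89/(s + 14 + 83.89) = 83.89/(s + 97.89).
Time constant τ = 1/97.89 = 0.0102 s.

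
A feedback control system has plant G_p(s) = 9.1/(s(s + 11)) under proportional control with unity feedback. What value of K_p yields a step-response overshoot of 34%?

From %OS = 100·exp(−πζ/√(1−ζ²)) = 34%, ζ = −ln(0.34)/√(π²+ln²(0.34)) = 0.3248.
Characteristic equation s² + 11s + 9.1K_p = 0 gives ζ = 11/(2√(9.1K_p)).
Setting ζ = 0.3248: √(9.1K_p) = 11/(2·0.3248) = 16.93, so K_p = 286.8/9.1 = 31.5.

K_p = 31.5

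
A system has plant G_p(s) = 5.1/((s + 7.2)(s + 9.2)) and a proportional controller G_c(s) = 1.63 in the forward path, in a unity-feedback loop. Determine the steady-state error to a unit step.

0.888

The loop is type 0. Static position error constant K_pos = G_c(0)·G_p(0) = 1.63·0.07699 = 0.1255.
Steady-state error to a unit step: e_ss = 1/(1+K_pos) = 1/1.125 = 0.888.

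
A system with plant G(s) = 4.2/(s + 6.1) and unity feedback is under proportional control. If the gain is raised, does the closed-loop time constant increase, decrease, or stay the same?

Closed-loop pole is at s = −(6.1+K_p·4.2); larger K_p moves it further left, so τ = 1/(6.1+K_p·4.2) decreases.

decrease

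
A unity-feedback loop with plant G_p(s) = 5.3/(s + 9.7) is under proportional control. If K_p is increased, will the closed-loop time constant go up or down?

The closed-loop bandwidth 9.7+K_p·5.3 grows with K_p, so τ shrinks.

decrease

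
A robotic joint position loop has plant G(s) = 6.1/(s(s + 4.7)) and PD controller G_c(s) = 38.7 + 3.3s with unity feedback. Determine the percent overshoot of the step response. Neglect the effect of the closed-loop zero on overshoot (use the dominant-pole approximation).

1.34%

Forward path: (38.7 + 3.3s)·6.1/(s(s+4.7)). The closed-loop characteristic equation is s² + (4.7 + 6.1·3.3)s + 6.1·38.7 = 0.
That is s² + 24.83s + 236.1 = 0, so ω_n = 15.36 rad/s and ζ = 24.83/(2·15.36) = 0.808.
%OS = 100·exp(−πζ/√(1−ζ²)) = 1.34%.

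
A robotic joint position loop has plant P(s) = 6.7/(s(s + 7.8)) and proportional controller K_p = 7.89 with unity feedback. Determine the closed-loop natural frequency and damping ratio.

ω_n = 7.27 rad/s, ζ = 0.536

1 + K_p·P(s) = 0 gives s² + 7.8s + 52.86 = 0.
So ω_n² = 52.86 ⇒ ω_n = 7.271 rad/s, and ζ = 7.8/(2ω_n) = 0.536.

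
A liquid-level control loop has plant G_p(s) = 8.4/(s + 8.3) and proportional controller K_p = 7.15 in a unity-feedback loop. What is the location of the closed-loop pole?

Closed-loop transfer function: T(s) = K_p·G_p(s)/(1 + K_p·G_p(s)) = 60.06/(s + 8.3 + 60.06) = 60.06/(s + 68.36).
The closed-loop pole is at s = −68.36.

s = -68.36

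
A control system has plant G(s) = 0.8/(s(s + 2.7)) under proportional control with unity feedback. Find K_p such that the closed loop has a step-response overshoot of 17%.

From %OS = 100·exp(−πζ/√(1−ζ²)) = 17%, ζ = −ln(0.17)/√(π²+ln²(0.17)) = 0.4913.
Characteristic equation s² + 2.7s + 0.8K_p = 0 gives ζ = 2.7/(2√(0.8K_p)).
Setting ζ = 0.4913: √(0.8K_p) = 2.7/(2·0.4913) = 2.748, so K_p = 7.551/0.8 = 9.44.

K_p = 9.44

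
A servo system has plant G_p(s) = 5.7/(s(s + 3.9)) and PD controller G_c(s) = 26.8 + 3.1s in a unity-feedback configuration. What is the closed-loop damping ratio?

ζ = 0.873

Forward path: (26.8 + 3.1s)·5.7/(s(s+3.9)). The closed-loop characteristic equation is s² + (3.9 + 5.7·3.1)s + 5.7·26.8 = 0.
That is s² + 21.57s + 152.8 = 0, so ω_n = 12.36 rad/s and ζ = 21.57/(2·12.36) = 0.8726.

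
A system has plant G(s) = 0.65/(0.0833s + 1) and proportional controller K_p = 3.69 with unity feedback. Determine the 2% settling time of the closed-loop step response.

Closed loop: T(s) = K_p·G/(1+K_p·G) = 2.398/(0.0833s + 1 + 2.398), with pole at s = −(1 + 2.398)/0.0833 = −40.8.
τ = 1/40.8 = 0.02451 s, so 2% settling time ≈ 4τ = 0.098 s.

T_s ≈ 0.098 s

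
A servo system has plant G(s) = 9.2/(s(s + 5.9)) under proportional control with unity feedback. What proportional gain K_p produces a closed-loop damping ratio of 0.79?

Closed-loop characteristic equation: s² + 5.9s + K_p·9.2 = 0.
So ω_n = √(9.2K_p) and 2ζω_n = 5.9, giving ζ = 5.9/(2√(9.2K_p)).
Setting ζ = 0.79: √(9.2K_p) = 5.9/(2·0.79) = 3.734, so K_p = 13.94/9.2 = 1.52.

K_p = 1.52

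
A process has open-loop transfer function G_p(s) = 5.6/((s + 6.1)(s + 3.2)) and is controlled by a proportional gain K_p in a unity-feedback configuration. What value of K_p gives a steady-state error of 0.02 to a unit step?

Steady-state error for a unit step on this type-0 loop is 1/(1 + K_p·G_p(0)).
G_p(0) = 0.2869. Require 1/(1 + K_p·0.2869) = 0.02, so 1 + 0.2869·K_p = 50.
K_p = (50 − 1)/0.2869 = 171.

K_p = 171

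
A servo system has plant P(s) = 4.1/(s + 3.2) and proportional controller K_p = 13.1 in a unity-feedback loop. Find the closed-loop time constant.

Closed-loop transfer function: T(s) = K_p·P(s)/(1 + K_p·P(s)) = 53.71/(s + 3.2 + 53.71) = 53.71/(s + 56.91).
Time constant τ = 1/56.91 = 0.0176 s.

τ = 0.0176 s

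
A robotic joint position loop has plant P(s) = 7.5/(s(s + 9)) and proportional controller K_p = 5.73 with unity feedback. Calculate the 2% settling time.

T_s ≈ 0.889 s

From 1 + K_pP(s) = 0: s² + 9s + 42.98 = 0 ⇒ ω_n = 6.556, ζ = 0.6864.
2% settling time T_s ≈ 4/(ζω_n) = 4/4.5 = 0.889 s.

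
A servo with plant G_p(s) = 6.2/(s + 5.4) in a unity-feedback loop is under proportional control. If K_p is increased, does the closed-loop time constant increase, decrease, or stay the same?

decrease

Closed-loop pole is at s = −(5.4+K_p·6.2); larger K_p moves it further left, so τ = 1/(5.4+K_p·6.2) decreases.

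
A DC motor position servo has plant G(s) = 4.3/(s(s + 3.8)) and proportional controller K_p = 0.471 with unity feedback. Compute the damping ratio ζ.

ζ = 1.34

With unity feedback the closed-loop characteristic equation is s² + 3.8s + 0.471·4.3 = s² + 3.8s + 2.025 = 0.
So ω_n² = 2.025 ⇒ ω_n = 1.423 rad/s, and ζ = 3.8/(2ω_n) = 1.34.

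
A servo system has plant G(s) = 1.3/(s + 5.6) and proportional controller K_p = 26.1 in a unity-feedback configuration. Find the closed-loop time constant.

Closed-loop transfer function: T(s) = K_p·G(s)/(1 + K_p·G(s)) = 33.93/(s + 5.6 + 33.93) = 33.93/(s + 39.53).
Time constant τ = 1/39.53 = 0.0253 s.

τ = 0.0253 s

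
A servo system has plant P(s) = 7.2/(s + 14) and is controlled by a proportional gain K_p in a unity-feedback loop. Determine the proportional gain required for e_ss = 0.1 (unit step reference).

K_p = 17.5

For a type-0 loop with proportional control, e_ss = 1/(1 + K_p·P(0)).
P(0) = 0.5143. Require 1/(1 + K_p·0.5143) = 0.1, so 1 + 0.5143·K_p = 10.
K_p = (10 − 1)/0.5143 = 17.5.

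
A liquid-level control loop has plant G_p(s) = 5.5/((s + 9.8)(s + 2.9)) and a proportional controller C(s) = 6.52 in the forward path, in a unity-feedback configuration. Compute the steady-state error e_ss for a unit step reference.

0.442

The loop is type 0. Static position error constant K_pos = C(0)·G_p(0) = 6.52·0.1935 = 1.262.
Steady-state error to a unit step: e_ss = 1/(1+K_pos) = 1/2.262 = 0.442.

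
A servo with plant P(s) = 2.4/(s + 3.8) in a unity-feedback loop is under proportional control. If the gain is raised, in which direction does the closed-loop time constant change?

decrease

Closed-loop pole is at s = −(3.8+K_p·2.4); larger K_p moves it further left, so τ = 1/(3.8+K_p·2.4) decreases.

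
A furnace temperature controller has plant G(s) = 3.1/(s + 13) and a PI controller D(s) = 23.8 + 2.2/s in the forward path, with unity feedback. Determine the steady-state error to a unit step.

0

The open loop D(s)G(s) has a pole at the origin (type 1), so the static position error constant is infinite and e_ss = 1/(1+∞) = 0.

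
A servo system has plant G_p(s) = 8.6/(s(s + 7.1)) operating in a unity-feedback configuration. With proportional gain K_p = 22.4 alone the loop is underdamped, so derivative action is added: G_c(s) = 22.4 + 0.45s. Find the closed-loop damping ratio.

Forward path: (22.4 + 0.45s)·8.6/(s(s+7.1)). The closed-loop characteristic equation is s² + (7.1 + 8.6·0.45)s + 8.6·22.4 = 0.
That is s² + 10.97s + 192.6 = 0, so ω_n = 13.88 rad/s and ζ = 10.97/(2·13.88) = 0.3952.

ζ = 0.395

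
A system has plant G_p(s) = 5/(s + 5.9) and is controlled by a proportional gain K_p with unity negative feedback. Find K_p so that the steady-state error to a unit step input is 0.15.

K_p = 6.69

For a type-0 loop with proportional control, e_ss = 1/(1 + K_p·G_p(0)).
G_p(0) = 0.8475. Require 1/(1 + K_p·0.8475) = 0.15, so 1 + 0.8475·K_p = 6.667.
K_p = (6.667 − 1)/0.8475 = 6.69.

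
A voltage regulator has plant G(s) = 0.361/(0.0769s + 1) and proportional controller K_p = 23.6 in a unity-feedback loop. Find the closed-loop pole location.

Closed loop: T(s) = K_p·G/(1+K_p·G) = 8.52/(0.0769s + 1 + 8.52), with pole at s = −(1 + 8.52)/0.0769 = −123.8.

s = -123.8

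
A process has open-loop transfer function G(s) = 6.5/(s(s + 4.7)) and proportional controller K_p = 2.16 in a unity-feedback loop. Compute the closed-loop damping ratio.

The closed-loop denominator is s(s+4.7) + 2.16·6.5 = s² + 4.7s + 14.04.
So ω_n² = 14.04 ⇒ ω_n = 3.747 rad/s, and ζ = 4.7/(2ω_n) = 0.627.

ζ = 0.627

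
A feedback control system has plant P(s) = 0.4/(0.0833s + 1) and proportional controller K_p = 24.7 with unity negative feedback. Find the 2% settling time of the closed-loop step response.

T_s ≈ 0.0306 s

Closed loop: T(s) = K_p·P/(1+K_p·P) = 9.88/(0.0833s + 1 + 9.88), with pole at s = −(1 + 9.88)/0.0833 = −130.6.
τ = 1/130.6 = 0.007656 s, so 2% settling time ≈ 4τ = 0.0306 s.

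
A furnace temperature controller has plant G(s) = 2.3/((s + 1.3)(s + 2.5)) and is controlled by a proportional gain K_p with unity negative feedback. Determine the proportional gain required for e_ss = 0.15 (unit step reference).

K_p = 8.01

The loop is type 0, so e_ss(step) = 1/(1 + K_pos) with K_pos = K_p·G(0).
G(0) = 0.7077. Require 1/(1 + K_p·0.7077) = 0.15, so 1 + 0.7077·K_p = 6.667.
K_p = (6.667 − 1)/0.7077 = 8.01.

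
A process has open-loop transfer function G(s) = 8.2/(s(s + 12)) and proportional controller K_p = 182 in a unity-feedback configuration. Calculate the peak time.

The closed-loop denominator s² + 12s + 1492 gives ω_n = √1492 = 38.63 and ζ = 12/(2ω_n) = 0.1553.
Damped frequency ω_d = ω_n√(1−ζ²) = 38.16 rad/s, so peak time T_p = π/ω_d = 0.0823 s.

T_p = 0.0823 s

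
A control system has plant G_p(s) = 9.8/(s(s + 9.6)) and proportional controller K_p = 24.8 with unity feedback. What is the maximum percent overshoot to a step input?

From 1 + K_pG_p(s) = 0: s² + 9.6s + 243 = 0 ⇒ ω_n = 15.59, ζ = 0.3079.
%OS = 100·exp(−πζ/√(1−ζ²)) = 100·exp(−π·0.3079/√0.9052) = 36.2%.

36.2%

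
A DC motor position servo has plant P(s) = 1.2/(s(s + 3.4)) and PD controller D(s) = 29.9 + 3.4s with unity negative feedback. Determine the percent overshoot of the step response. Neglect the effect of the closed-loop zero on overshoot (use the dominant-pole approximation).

8.12%

Forward path: (29.9 + 3.4s)·1.2/(s(s+3.4)). The closed-loop characteristic equation is s² + (3.4 + 1.2·3.4)s + 1.2·29.9 = 0.
That is s² + 7.48s + 35.88 = 0, so ω_n = 5.99 rad/s and ζ = 7.48/(2·5.99) = 0.6244.
%OS = 100·exp(−πζ/√(1−ζ²)) = 8.12%.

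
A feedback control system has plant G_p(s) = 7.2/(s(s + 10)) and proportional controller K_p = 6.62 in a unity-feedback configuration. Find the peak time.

From 1 + K_pG_p(s) = 0: s² + 10s + 47.66 = 0 ⇒ ω_n = 6.904, ζ = 0.7242.
Damped frequency ω_d = ω_n√(1−ζ²) = 4.761 rad/s, so peak time T_p = π/ω_d = 0.66 s.

T_p = 0.66 s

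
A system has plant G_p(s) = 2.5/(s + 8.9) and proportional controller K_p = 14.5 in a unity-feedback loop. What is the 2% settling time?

T_s ≈ 0.0886 s

Closed-loop transfer function: T(s) = K_p·G_p(s)/(1 + K_p·G_p(s)) = 36.25/(s + 8.9 + 36.25) = 36.25/(s + 45.15).
Time constant τ = 1/45.15 = 0.02215 s, so the 2% settling time is about 4τ = 0.0886 s.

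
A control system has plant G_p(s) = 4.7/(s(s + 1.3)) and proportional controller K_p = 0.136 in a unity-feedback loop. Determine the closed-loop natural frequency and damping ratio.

The closed-loop denominator is s(s+1.3) + 0.136·4.7 = s² + 1.3s + 0.6392.
Matching s² + 2ζω_n s + ω_n²: ω_n = √0.6392 = 0.7995 rad/s and 2ζω_n = 1.3, so ζ = 1.3/(2·0.7995) = 0.813.

ω_n = 0.799 rad/s, ζ = 0.813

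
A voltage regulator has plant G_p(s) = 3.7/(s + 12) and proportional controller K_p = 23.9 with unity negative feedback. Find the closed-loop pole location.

s = -100.4

Closed-loop transfer function: T(s) = K_p·G_p(s)/(1 + K_p·G_p(s)) = 88.43/(s + 12 + 88.43) = 88.43/(s + 100.4).
The closed-loop pole is at s = −100.4.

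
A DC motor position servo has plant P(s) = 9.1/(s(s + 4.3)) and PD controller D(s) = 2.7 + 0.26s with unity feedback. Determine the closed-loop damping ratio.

ζ = 0.672

Forward path: (2.7 + 0.26s)·9.1/(s(s+4.3)). The closed-loop characteristic equation is s² + (4.3 + 9.1·0.26)s + 9.1·2.7 = 0.
That is s² + 6.666s + 24.57 = 0, so ω_n = 4.957 rad/s and ζ = 6.666/(2·4.957) = 0.6724.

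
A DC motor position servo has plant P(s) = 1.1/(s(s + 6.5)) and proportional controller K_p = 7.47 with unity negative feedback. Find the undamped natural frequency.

With unity feedback the closed-loop characteristic equation is s² + 6.5s + 7.47·1.1 = s² + 6.5s + 8.217 = 0.
So ω_n² = 8.217 ⇒ ω_n = 2.867 rad/s, and ζ = 6.5/(2ω_n) = 1.13.

ω_n = 2.87 rad/s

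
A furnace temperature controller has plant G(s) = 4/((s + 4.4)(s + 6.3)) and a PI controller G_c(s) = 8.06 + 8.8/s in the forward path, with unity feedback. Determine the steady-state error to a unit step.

0

The open loop G_c(s)G(s) has a pole at the origin (type 1), so the static position error constant is infinite and e_ss = 1/(1+∞) = 0.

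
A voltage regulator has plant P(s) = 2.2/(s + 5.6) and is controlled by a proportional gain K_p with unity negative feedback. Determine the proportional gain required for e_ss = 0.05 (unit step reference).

The loop is type 0, so e_ss(step) = 1/(1 + K_pos) with K_pos = K_p·P(0).
P(0) = 0.3929. Require 1/(1 + K_p·0.3929) = 0.05, so 1 + 0.3929·K_p = 20.
K_p = (20 − 1)/0.3929 = 48.4.

K_p = 48.4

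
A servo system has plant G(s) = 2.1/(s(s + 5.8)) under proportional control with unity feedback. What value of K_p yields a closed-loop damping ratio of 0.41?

Closed-loop characteristic equation: s² + 5.8s + K_p·2.1 = 0.
So ω_n = √(2.1K_p) and 2ζω_n = 5.8, giving ζ = 5.8/(2√(2.1K_p)).
Setting ζ = 0.41: √(2.1K_p) = 5.8/(2·0.41) = 7.073, so K_p = 50.03/2.1 = 23.8.

K_p = 23.8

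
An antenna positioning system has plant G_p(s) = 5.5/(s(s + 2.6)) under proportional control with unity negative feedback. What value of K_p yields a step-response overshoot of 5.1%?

K_p = 0.65

From %OS = 100·exp(−πζ/√(1−ζ²)) = 5.1%, ζ = −ln(0.051)/√(π²+ln²(0.051)) = 0.6877.
Characteristic equation s² + 2.6s + 5.5K_p = 0 gives ζ = 2.6/(2√(5.5K_p)).
Setting ζ = 0.6877: √(5.5K_p) = 2.6/(2·0.6877) = 1.89, so K_p = 3.573/5.5 = 0.65.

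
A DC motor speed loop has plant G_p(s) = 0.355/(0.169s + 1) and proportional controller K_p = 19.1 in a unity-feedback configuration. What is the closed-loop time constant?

τ = 0.0217 s

Closed loop: T(s) = K_p·G_p/(1+K_p·G_p) = 6.78/(0.169s + 1 + 6.78), with pole at s = −(1 + 6.78)/0.169 = −46.04.
Closed-loop time constant τ = 1/46.04 = 0.0217 s.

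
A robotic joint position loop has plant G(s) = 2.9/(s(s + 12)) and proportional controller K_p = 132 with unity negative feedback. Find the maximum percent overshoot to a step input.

From 1 + K_pG(s) = 0: s² + 12s + 382.8 = 0 ⇒ ω_n = 19.57, ζ = 0.3067.
%OS = 100·exp(−πζ/√(1−ζ²)) = 100·exp(−π·0.3067/√0.906) = 36.3%.

36.3%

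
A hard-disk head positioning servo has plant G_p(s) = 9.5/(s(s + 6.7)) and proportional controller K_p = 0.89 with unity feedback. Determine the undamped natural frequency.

The closed-loop denominator is s(s+6.7) + 0.89·9.5 = s² + 6.7s + 8.455.
Matching s² + 2ζω_n s + ω_n²: ω_n = √8.455 = 2.908 rad/s and 2ζω_n = 6.7, so ζ = 6.7/(2·2.908) = 1.15.

ω_n = 2.91 rad/s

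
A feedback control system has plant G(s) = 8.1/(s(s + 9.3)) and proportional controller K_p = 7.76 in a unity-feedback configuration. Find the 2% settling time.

T_s ≈ 0.86 s

Closed-loop characteristic equation: s² + 9.3s + 62.86 = 0, so ω_n = 7.928 rad/s and ζ = 9.3/(2·7.928) = 0.5865.
2% settling time T_s ≈ 4/(ζω_n) = 4/4.65 = 0.86 s.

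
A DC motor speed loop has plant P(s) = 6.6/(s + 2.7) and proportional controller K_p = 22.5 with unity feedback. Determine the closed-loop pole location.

Closed-loop transfer function: T(s) = K_p·P(s)/(1 + K_p·P(s)) = 148.5/(s + 2.7 + 148.5) = 148.5/(s + 151.2).
The closed-loop pole is at s = −151.2.

s = -151.2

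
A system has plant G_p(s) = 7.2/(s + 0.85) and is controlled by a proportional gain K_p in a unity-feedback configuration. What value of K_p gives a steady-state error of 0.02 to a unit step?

K_p = 5.78

Steady-state error for a unit step on this type-0 loop is 1/(1 + K_p·G_p(0)).
G_p(0) = 8.471. Require 1/(1 + K_p·8.471) = 0.02, so 1 + 8.471·K_p = 50.
K_p = (50 − 1)/8.471 = 5.78.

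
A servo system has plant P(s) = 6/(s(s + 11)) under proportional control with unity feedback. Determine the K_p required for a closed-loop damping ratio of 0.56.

Closed-loop characteristic equation: s² + 11s + K_p·6 = 0.
So ω_n = √(6K_p) and 2ζω_n = 11, giving ζ = 11/(2√(6K_p)).
Setting ζ = 0.56: √(6K_p) = 11/(2·0.56) = 9.821, so K_p = 96.46/6 = 16.1.

K_p = 16.1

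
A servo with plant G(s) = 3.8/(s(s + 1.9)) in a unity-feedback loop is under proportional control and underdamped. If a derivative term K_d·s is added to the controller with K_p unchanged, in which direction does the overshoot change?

The derivative term adds K·K_d to the s-coefficient of the characteristic equation, raising 2ζω_n while ω_n is unchanged; ζ increases, so overshoot decreases.

decrease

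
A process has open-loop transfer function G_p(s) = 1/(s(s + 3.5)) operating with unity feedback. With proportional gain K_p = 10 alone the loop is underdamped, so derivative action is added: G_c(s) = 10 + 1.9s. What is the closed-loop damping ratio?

Forward path: (10 + 1.9s)·1/(s(s+3.5)). The closed-loop characteristic equation is s² + (3.5 + 1·1.9)s + 1·10 = 0.
That is s² + 5.4s + 10 = 0, so ω_n = 3.162 rad/s and ζ = 5.4/(2·3.162) = 0.8538.

ζ = 0.854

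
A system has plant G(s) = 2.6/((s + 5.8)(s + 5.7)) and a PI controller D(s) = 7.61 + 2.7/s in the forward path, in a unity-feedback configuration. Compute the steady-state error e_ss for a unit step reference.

0

The open loop D(s)G(s) has a pole at the origin (type 1), so the static position error constant is infinite and e_ss = 1/(1+∞) = 0.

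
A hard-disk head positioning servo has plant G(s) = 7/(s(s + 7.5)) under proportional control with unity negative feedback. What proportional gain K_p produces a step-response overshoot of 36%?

K_p = 21

From %OS = 100·exp(−πζ/√(1−ζ²)) = 36%, ζ = −ln(0.36)/√(π²+ln²(0.36)) = 0.3093.
Characteristic equation s² + 7.5s + 7K_p = 0 gives ζ = 7.5/(2√(7K_p)).
Setting ζ = 0.3093: √(7K_p) = 7.5/(2·0.3093) = 12.13, so K_p = 147/7 = 21.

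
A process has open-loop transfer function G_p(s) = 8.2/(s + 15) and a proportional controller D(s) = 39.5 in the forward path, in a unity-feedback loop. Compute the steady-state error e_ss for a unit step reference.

The loop is type 0. Static position error constant K_pos = D(0)·G_p(0) = 39.5·0.5467 = 21.59.
Steady-state error to a unit step: e_ss = 1/(1+K_pos) = 1/22.59 = 0.0443.

0.0443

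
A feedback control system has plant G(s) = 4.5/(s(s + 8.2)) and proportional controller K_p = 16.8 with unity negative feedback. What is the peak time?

T_p = 0.41 s

From 1 + K_pG(s) = 0: s² + 8.2s + 75.6 = 0 ⇒ ω_n = 8.695, ζ = 0.4715.
Damped frequency ω_d = ω_n√(1−ζ²) = 7.667 rad/s, so peak time T_p = π/ω_d = 0.41 s.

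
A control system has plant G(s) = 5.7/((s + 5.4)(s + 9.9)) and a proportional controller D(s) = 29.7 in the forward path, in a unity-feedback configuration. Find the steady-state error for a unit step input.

0.24

The loop is type 0. Static position error constant K_pos = D(0)·G(0) = 29.7·0.1066 = 3.167.
Steady-state error to a unit step: e_ss = 1/(1+K_pos) = 1/4.167 = 0.24.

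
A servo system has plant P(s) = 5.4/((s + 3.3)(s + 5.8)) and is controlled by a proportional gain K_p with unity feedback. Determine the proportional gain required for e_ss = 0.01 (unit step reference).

K_p = 351

Steady-state error for a unit step on this type-0 loop is 1/(1 + K_p·P(0)).
P(0) = 0.2821. Require 1/(1 + K_p·0.2821) = 0.01, so 1 + 0.2821·K_p = 100.
K_p = (100 − 1)/0.2821 = 351.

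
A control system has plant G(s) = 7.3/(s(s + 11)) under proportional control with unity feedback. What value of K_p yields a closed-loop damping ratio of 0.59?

K_p = 11.9

Closed-loop characteristic equation: s² + 11s + K_p·7.3 = 0.
So ω_n = √(7.3K_p) and 2ζω_n = 11, giving ζ = 11/(2√(7.3K_p)).
Setting ζ = 0.59: √(7.3K_p) = 11/(2·0.59) = 9.322, so K_p = 86.9/7.3 = 11.9.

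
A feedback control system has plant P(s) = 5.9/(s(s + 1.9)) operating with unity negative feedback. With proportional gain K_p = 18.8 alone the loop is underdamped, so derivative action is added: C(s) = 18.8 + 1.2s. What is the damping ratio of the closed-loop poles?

ζ = 0.426

Forward path: (18.8 + 1.2s)·5.9/(s(s+1.9)). The closed-loop characteristic equation is s² + (1.9 + 5.9·1.2)s + 5.9·18.8 = 0.
That is s² + 8.98s + 110.9 = 0, so ω_n = 10.53 rad/s and ζ = 8.98/(2·10.53) = 0.4263.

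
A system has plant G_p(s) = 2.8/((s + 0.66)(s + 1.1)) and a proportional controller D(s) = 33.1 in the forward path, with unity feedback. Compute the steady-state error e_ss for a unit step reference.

The loop is type 0. Static position error constant K_pos = D(0)·G_p(0) = 33.1·3.857 = 127.7.
Steady-state error to a unit step: e_ss = 1/(1+K_pos) = 1/128.7 = 0.00777.

0.00777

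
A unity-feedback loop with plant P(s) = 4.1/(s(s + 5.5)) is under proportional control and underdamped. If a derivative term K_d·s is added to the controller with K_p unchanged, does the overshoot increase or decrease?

decrease

With PD the characteristic equation becomes s² + (a + K·K_d)s + K·K_p = 0; the damping term grows, ζ rises, overshoot falls.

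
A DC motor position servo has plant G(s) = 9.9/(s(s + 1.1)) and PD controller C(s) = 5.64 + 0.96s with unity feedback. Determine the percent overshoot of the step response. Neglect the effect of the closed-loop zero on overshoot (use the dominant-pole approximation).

4.23%

Forward path: (5.64 + 0.96s)·9.9/(s(s+1.1)). The closed-loop characteristic equation is s² + (1.1 + 9.9·0.96)s + 9.9·5.64 = 0.
That is s² + 10.6s + 55.84 = 0, so ω_n = 7.472 rad/s and ζ = 10.6/(2·7.472) = 0.7095.
%OS = 100·exp(−πζ/√(1−ζ²)) = 4.23%.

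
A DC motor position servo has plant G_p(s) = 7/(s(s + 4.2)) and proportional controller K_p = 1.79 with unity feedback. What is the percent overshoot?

9.87%

From 1 + K_pG_p(s) = 0: s² + 4.2s + 12.53 = 0 ⇒ ω_n = 3.54, ζ = 0.5933.
%OS = 100·exp(−πζ/√(1−ζ²)) = 100·exp(−π·0.5933/√0.648) = 9.87%.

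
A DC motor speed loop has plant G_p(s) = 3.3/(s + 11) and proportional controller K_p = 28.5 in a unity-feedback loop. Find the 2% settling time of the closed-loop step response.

T_s ≈ 0.0381 s

Closed-loop transfer function: T(s) = K_p·G_p(s)/(1 + K_p·G_p(s)) = 94.05/(s + 11 + 94.05) = 94.05/(s + 105).
Time constant τ = 1/105 = 0.009519 s, so the 2% settling time is about 4τ = 0.0381 s.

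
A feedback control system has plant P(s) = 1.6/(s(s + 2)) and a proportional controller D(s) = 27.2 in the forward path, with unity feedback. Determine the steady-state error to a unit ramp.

0.046

The loop has one pole at the origin (type 1). Velocity error constant K_v = lim_{s→0} s·D(s)P(s) = 27.2·1.6/2 = 21.76.
Steady-state error to a unit ramp: e_ss = 1/K_v = 0.046.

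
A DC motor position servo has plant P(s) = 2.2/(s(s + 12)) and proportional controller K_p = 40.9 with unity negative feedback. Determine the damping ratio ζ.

1 + K_p·P(s) = 0 gives s² + 12s + 89.98 = 0.
Matching s² + 2ζω_n s + ω_n²: ω_n = √89.98 = 9.486 rad/s and 2ζω_n = 12, so ζ = 12/(2·9.486) = 0.633.

ζ = 0.633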